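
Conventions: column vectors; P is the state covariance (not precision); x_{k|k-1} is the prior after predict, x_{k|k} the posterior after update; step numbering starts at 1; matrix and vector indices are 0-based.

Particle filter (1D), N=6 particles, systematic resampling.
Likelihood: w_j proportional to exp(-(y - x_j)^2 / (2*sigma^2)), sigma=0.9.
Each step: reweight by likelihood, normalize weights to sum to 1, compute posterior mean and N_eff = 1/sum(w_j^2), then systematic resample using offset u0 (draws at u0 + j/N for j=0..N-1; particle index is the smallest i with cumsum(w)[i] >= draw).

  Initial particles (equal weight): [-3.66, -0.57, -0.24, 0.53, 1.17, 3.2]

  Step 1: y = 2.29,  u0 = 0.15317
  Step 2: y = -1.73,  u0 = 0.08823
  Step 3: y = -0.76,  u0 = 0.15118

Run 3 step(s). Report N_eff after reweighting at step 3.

step 1: w=[0.0000, 0.0052, 0.0156, 0.1197, 0.3735, 0.4860]  mean=2.0489  Neff=2.5622  idx=[4, 4, 4, 5, 5, 5]
step 2: w=[0.3333, 0.3333, 0.3333, 0.0000, 0.0000, 0.0000]  mean=1.1701  Neff=3.0003  idx=[0, 0, 1, 1, 2, 2]
step 3: w=[0.1667, 0.1667, 0.1667, 0.1667, 0.1667, 0.1667]  mean=1.1700  Neff=6.0000  idx=[0, 1, 2, 3, 4, 5]

N_eff = 6.0000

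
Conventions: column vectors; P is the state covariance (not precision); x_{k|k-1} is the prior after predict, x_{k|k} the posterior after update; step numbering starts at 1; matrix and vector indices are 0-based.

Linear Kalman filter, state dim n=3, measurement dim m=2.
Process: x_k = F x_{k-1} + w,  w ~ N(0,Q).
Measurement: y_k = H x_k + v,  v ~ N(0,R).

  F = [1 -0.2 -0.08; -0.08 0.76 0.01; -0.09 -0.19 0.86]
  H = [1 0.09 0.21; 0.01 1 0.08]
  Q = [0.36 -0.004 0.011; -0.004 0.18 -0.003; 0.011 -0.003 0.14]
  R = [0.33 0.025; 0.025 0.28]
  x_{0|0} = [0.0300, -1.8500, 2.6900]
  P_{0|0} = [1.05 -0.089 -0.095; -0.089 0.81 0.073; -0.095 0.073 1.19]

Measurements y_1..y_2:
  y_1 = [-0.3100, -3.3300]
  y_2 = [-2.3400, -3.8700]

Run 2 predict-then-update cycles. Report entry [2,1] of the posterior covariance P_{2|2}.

step 1: x^-=[0.1848, -1.3815, 2.6622]  P^-=[1.5032 -0.2873 -0.2131; -0.2873 0.6668 -0.0432; -0.2131 -0.0432 1.0457]  S=[1.7418 -0.1968; -0.1968 0.9406]  K=[0.8068 -0.1388; -0.0577 0.6901; 0.0062 0.0420]  nu=[-0.9295, -2.1633]  x^+=[-0.2649, -2.8207, 2.5655]  P^+=[0.3073 -0.0050 -0.2099; -0.0050 0.1974 -0.0695; -0.2099 -0.0695 1.0441]
step 2: x^-=[0.0939, -2.0969, 2.7661]  P^-=[0.7152 -0.0623 -0.2512; -0.0623 0.2960 -0.0507; -0.2512 -0.0507 0.9768]  S=[0.9720 -0.0188; -0.0188 0.5725]  K=[0.6736 -0.1093; -0.0379 0.5075; -0.0513 0.0418]  nu=[-2.8261, -1.9954]  x^+=[-1.5916, -3.0026, 2.8277]  P^+=[0.2645 0.0007 -0.2144; 0.0007 0.1464 -0.0653; -0.2144 -0.0653 0.9732]

P_post[2,1] = -0.0653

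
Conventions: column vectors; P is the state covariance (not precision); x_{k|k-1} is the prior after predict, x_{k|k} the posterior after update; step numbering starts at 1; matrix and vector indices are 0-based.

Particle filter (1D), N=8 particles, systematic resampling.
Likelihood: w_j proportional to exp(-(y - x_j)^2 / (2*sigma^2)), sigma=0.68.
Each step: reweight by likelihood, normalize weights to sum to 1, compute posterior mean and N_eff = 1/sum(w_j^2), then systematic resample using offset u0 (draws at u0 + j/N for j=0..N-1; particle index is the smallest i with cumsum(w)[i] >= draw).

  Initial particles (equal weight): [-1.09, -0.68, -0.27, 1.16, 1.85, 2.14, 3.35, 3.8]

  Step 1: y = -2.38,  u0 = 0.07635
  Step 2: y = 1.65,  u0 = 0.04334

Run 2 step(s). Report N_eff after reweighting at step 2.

N_eff = 3.3562

step 1: w=[0.7606, 0.2021, 0.0373, 0.0000, 0.0000, 0.0000, 0.0000, 0.0000]  mean=-0.9765  Neff=1.6109  idx=[0, 0, 0, 0, 0, 0, 1, 1]
step 2: w=[0.0401, 0.0401, 0.0401, 0.0401, 0.0401, 0.0401, 0.3797, 0.3797]  mean=-0.7787  Neff=3.3562  idx=[1, 4, 6, 6, 6, 7, 7, 7]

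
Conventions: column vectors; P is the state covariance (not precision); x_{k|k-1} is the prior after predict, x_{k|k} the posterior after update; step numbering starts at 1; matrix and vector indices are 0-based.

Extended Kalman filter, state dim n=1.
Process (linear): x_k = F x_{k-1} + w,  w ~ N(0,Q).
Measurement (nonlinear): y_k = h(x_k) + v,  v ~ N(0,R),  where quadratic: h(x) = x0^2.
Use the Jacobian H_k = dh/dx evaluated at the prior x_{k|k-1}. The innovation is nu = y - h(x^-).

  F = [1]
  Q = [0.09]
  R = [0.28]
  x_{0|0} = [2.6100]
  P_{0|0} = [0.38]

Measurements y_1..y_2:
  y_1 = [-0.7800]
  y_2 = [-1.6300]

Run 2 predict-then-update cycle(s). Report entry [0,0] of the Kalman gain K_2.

K[0,0] = 0.2815

step 1: x^-=[2.6100]  P^-=[0.4700]  H_jac=[5.2200]  S=[13.0867]  K=[0.1875]  nu=[-7.5921]  x^+=[1.1867]  P^+=[0.0101]
step 2: x^-=[1.1867]  P^-=[0.1001]  H_jac=[2.3734]  S=[0.8436]  K=[0.2815]  nu=[-3.0382]  x^+=[0.3314]  P^+=[0.0332]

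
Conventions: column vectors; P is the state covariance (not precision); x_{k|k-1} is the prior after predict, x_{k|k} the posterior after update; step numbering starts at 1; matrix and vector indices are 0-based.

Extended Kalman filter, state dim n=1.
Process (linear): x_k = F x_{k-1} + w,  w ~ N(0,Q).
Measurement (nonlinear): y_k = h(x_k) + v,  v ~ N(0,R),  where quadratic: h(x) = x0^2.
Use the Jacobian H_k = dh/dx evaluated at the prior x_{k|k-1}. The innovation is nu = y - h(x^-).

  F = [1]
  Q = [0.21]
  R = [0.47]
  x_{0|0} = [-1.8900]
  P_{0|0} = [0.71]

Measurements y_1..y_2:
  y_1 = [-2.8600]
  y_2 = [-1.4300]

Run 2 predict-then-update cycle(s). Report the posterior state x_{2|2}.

x_post = [0.0896]

step 1: x^-=[-1.8900]  P^-=[0.9200]  H_jac=[-3.7800]  S=[13.6153]  K=[-0.2554]  nu=[-6.4321]  x^+=[-0.2471]  P^+=[0.0318]
step 2: x^-=[-0.2471]  P^-=[0.2418]  H_jac=[-0.4943]  S=[0.5291]  K=[-0.2259]  nu=[-1.4911]  x^+=[0.0896]  P^+=[0.2148]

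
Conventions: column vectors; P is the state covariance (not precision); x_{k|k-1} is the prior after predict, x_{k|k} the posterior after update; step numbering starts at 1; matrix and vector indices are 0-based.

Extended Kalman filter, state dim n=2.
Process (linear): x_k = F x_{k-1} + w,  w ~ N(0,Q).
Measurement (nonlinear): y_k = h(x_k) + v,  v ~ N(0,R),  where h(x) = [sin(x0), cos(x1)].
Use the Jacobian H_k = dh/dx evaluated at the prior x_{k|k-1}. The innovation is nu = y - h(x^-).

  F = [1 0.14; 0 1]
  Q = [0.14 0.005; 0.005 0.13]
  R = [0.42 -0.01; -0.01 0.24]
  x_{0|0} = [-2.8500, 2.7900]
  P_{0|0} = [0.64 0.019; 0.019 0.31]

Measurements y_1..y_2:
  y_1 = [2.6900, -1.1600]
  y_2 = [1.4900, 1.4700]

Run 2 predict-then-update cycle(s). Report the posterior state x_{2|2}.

x_post = [-4.7851, 1.2229]

step 1: x^-=[-2.4594, 2.7900]  P^-=[0.7914 0.0674; 0.0674 0.4400]  H_jac=[-0.7762 0.0000; 0.0000 -0.3444]  S=[0.8968 0.0080; 0.0080 0.2922]  K=[-0.6844 -0.0607; -0.0537 -0.5171]  nu=[3.3205, -0.2212]  x^+=[-4.7186, 2.7260]  P^+=[0.3696 0.0224; 0.0224 0.3588]
step 2: x^-=[-4.3370, 2.7260]  P^-=[0.5229 0.0776; 0.0776 0.4888]  H_jac=[-0.3667 0.0000; 0.0000 -0.4037]  S=[0.4903 0.0015; 0.0015 0.3197]  K=[-0.3907 -0.0962; -0.0562 -0.6171]  nu=[0.5596, 2.3849]  x^+=[-4.7851, 1.2229]  P^+=[0.4449 0.0475; 0.0475 0.3655]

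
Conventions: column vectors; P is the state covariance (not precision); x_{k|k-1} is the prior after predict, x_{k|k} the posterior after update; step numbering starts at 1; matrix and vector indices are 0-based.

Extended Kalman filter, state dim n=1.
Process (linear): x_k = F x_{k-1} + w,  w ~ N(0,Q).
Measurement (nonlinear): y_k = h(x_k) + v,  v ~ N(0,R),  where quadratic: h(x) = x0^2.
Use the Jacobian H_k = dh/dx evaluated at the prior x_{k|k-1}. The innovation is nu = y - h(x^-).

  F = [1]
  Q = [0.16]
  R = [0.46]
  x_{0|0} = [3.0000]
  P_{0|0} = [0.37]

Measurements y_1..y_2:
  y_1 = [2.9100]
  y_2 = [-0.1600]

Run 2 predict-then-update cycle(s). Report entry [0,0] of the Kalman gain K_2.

K[0,0] = 0.2136

step 1: x^-=[3.0000]  P^-=[0.5300]  H_jac=[6.0000]  S=[19.5400]  K=[0.1627]  nu=[-6.0900]  x^+=[2.0089]  P^+=[0.0125]
step 2: x^-=[2.0089]  P^-=[0.1725]  H_jac=[4.0178]  S=[3.2442]  K=[0.2136]  nu=[-4.1957]  x^+=[1.1127]  P^+=[0.0245]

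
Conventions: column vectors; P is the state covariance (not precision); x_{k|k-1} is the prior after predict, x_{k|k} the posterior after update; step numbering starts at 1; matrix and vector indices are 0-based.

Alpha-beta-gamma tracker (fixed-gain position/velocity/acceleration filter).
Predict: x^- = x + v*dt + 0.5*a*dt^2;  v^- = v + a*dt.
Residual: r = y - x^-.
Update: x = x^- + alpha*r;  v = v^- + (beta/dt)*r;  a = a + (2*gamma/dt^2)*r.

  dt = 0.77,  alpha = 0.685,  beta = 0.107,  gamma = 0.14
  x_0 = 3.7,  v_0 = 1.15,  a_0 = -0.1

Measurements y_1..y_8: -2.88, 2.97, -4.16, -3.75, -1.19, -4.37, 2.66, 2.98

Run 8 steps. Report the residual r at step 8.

resid = 0.3809

step 1: x_pred=4.5559  r=-7.4359  x^+=-0.5377  v^+=0.0397  a^+=-3.6116
step 2: x_pred=-1.5778  r=4.5478  x^+=1.5374  v^+=-2.1093  a^+=-1.4639
step 3: x_pred=-0.5207  r=-3.6393  x^+=-3.0136  v^+=-3.7422  a^+=-3.1826
step 4: x_pred=-6.8386  r=3.0886  x^+=-4.7229  v^+=-5.7636  a^+=-1.7240
step 5: x_pred=-9.6720  r=8.4820  x^+=-3.8618  v^+=-5.9124  a^+=2.2817
step 6: x_pred=-7.7380  r=3.3680  x^+=-5.4309  v^+=-3.6875  a^+=3.8722
step 7: x_pred=-7.1224  r=9.7824  x^+=-0.4215  v^+=0.6534  a^+=8.4920
step 8: x_pred=2.5991  r=0.3809  x^+=2.8600  v^+=7.2452  a^+=8.6718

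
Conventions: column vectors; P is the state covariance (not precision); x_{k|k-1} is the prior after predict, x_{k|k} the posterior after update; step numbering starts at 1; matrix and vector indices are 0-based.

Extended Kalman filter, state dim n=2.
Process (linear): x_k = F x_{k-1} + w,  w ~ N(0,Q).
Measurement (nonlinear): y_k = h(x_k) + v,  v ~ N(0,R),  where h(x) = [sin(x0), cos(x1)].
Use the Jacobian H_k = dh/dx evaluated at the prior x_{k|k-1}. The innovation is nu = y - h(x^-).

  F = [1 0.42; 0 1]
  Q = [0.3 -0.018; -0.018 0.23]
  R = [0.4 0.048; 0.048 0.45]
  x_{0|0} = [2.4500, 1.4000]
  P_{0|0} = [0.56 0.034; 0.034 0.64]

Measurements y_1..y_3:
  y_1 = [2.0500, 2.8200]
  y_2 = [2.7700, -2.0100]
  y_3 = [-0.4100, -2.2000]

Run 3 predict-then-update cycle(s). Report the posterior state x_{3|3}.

x_post = [-0.2684, -2.9298]

step 1: x^-=[3.0380, 1.4000]  P^-=[1.0015 0.2848; 0.2848 0.8700]  H_jac=[-0.9946 0.0000; 0.0000 -0.9854]  S=[1.3907 0.3272; 0.3272 1.2949]  K=[-0.7073 -0.0381; -0.0510 -0.6492]  nu=[1.9466, 2.6500]  x^+=[1.5604, -0.4197]  P^+=[0.2863 0.0518; 0.0518 0.2990]
step 2: x^-=[1.3841, -0.4197]  P^-=[0.6825 0.1594; 0.1594 0.5290]  H_jac=[0.1856 0.0000; 0.0000 0.4075]  S=[0.4235 0.0601; 0.0601 0.5378]  K=[0.2865 0.0888; 0.0132 0.3993]  nu=[1.7874, -2.9232]  x^+=[1.6368, -1.5632]  P^+=[0.6405 0.1318; 0.1318 0.4425]
step 3: x^-=[0.9802, -1.5632]  P^-=[1.1292 0.2996; 0.2996 0.6725]  H_jac=[0.5568 0.0000; 0.0000 1.0000]  S=[0.7501 0.2148; 0.2148 1.1225]  K=[0.8060 0.1127; 0.0538 0.5888]  nu=[-1.2406, -2.2076]  x^+=[-0.2684, -2.9298]  P^+=[0.5887 0.0894; 0.0894 0.2676]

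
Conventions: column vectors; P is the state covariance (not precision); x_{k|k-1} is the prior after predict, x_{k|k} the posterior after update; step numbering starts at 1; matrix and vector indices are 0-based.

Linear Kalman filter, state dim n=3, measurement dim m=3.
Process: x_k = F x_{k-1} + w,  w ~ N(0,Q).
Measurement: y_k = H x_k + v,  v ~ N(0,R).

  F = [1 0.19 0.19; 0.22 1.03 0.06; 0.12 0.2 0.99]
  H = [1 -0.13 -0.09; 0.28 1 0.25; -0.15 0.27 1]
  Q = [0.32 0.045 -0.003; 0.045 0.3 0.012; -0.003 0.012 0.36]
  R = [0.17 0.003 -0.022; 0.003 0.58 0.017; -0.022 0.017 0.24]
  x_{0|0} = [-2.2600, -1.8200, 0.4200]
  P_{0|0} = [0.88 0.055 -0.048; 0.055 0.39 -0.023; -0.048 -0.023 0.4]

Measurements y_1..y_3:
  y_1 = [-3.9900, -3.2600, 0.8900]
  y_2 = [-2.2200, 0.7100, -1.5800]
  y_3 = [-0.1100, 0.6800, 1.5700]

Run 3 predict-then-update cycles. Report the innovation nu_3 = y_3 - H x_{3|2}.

step 1: x^-=[-2.5260, -2.3466, -0.2194]  P^-=[1.2295 0.3688 0.1511; 0.3688 0.7786 0.1140; 0.1511 0.1140 0.7624]  S=[1.2984 0.6043 -0.0601; 0.6043 1.7873 0.4971; -0.0601 0.4971 1.0732]  K=[0.8468 0.1188 0.0541; -0.0449 0.5229 0.0059; 0.1106 -0.0513 0.7479]  nu=[-1.7888, -0.1513, 1.3641]  x^+=[-3.9848, -2.3374, 0.6108]  P^+=[0.1478 0.0282 0.0109; 0.0282 0.3126 -0.0689; 0.0109 -0.0689 0.1964]
step 2: x^-=[-4.3129, -3.2475, -0.3410]  P^-=[0.4960 0.1580 0.0653; 0.1580 0.6440 0.0281; 0.0653 0.0281 0.5438]  S=[0.6291 0.2095 -0.0603; 0.2095 1.4086 0.3401; -0.0603 0.3401 0.8247]  K=[0.7168 0.1036 0.0504; -0.0517 0.4998 0.0063; 0.1031 -0.0514 0.6855]  nu=[1.6400, 5.2504, -1.0091]  x^+=[-2.6442, -0.7146, -1.1334]  P^+=[0.1253 0.0255 0.0100; 0.0255 0.2991 -0.0658; 0.0100 -0.0658 0.1806]
step 3: x^-=[-2.9953, -1.3858, -1.5822]  P^-=[0.4713 0.1479 0.0583; 0.1479 0.6278 0.0263; 0.0583 0.0263 0.5284]  S=[0.6079 0.1939 -0.0644; 0.1939 1.3819 0.3300; -0.0644 0.3300 0.8095]  K=[0.7077 0.1022 0.0487; -0.0515 0.4941 0.0090; 0.0999 -0.0497 0.6789]  nu=[2.5627, 3.3000, 3.0771]  x^+=[-0.6947, 0.1404, 0.5988]  P^+=[0.1237 0.0252 0.0096; 0.0252 0.2956 -0.0644; 0.0096 -0.0644 0.1787]

innov = [2.5627, 3.3000, 3.0771]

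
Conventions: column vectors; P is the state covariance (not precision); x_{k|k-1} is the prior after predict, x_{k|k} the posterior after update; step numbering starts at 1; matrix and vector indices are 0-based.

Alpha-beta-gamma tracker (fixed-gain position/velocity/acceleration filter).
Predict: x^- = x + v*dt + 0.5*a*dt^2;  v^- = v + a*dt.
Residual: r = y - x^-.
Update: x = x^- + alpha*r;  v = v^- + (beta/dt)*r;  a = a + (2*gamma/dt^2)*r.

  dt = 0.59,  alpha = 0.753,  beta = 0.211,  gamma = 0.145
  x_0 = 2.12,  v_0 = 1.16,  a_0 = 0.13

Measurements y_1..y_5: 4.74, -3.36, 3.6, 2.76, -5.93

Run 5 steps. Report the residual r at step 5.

step 1: x_pred=2.8270  r=1.9130  x^+=4.2675  v^+=1.9208  a^+=1.7237
step 2: x_pred=5.7008  r=-9.0608  x^+=-1.1220  v^+=-0.3026  a^+=-5.8248
step 3: x_pred=-2.3143  r=5.9143  x^+=2.1392  v^+=-1.6241  a^+=-0.8976
step 4: x_pred=1.0247  r=1.7353  x^+=2.3314  v^+=-1.5331  a^+=0.5480
step 5: x_pred=1.5222  r=-7.4522  x^+=-4.0893  v^+=-3.8749  a^+=-5.6604

resid = -7.4522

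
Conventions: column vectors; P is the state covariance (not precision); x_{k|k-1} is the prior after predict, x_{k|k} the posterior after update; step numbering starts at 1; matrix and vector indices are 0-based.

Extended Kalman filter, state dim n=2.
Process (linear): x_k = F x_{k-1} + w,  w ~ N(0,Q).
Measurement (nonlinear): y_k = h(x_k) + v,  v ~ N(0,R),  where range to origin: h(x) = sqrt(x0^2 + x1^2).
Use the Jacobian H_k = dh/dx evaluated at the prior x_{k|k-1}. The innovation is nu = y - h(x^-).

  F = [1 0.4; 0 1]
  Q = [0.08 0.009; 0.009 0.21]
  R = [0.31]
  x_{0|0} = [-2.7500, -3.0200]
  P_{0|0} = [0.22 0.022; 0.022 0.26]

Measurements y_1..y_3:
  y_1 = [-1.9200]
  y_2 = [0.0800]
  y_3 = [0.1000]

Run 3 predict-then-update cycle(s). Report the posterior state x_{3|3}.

step 1: x^-=[-3.9580, -3.0200]  P^-=[0.3592 0.1350; 0.1350 0.4700]  H_jac=[-0.7950 -0.6066]  S=[0.8402]  K=[-0.4374; -0.4671]  nu=[-6.8986]  x^+=[-0.9409, 0.2022]  P^+=[0.1985 -0.0366; -0.0366 0.2867]
step 2: x^-=[-0.8600, 0.2022]  P^-=[0.2951 0.0871; 0.0871 0.4967]  H_jac=[-0.9735 0.2288]  S=[0.5768]  K=[-0.4634; 0.0501]  nu=[-0.8034]  x^+=[-0.4877, 0.1619]  P^+=[0.1712 0.1005; 0.1005 0.4953]
step 3: x^-=[-0.4229, 0.1619]  P^-=[0.4108 0.3076; 0.3076 0.7053]  H_jac=[-0.9339 0.3575]  S=[0.5531]  K=[-0.4949; -0.0635]  nu=[-0.3528]  x^+=[-0.2483, 0.1843]  P^+=[0.2753 0.2902; 0.2902 0.7030]

x_post = [-0.2483, 0.1843]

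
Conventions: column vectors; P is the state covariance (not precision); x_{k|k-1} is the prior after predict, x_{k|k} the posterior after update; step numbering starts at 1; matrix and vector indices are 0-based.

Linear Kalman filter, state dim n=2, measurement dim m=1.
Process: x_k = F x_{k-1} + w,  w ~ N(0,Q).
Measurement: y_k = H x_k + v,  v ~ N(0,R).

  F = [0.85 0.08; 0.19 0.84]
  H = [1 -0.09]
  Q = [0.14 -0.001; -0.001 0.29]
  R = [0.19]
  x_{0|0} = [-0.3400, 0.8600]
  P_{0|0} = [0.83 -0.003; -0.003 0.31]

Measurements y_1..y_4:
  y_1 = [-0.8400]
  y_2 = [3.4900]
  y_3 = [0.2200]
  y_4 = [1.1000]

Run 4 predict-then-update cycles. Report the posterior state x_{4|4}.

x_post = [1.0243, 0.9499]

step 1: x^-=[-0.2202, 0.6578]  P^-=[0.7413 0.1517; 0.1517 0.5377]  S=[0.9083]  K=[0.8011; 0.1137]  nu=[-0.5606]  x^+=[-0.6693, 0.5940]  P^+=[0.1584 0.0689; 0.0689 0.5260]
step 2: x^-=[-0.5214, 0.3718]  P^-=[0.2672 0.1102; 0.1102 0.6889]  S=[0.4429]  K=[0.5808; 0.1088]  nu=[4.0448]  x^+=[1.8280, 0.8121]  P^+=[0.1178 0.0822; 0.0822 0.6836]
step 3: x^-=[1.6188, 1.0295]  P^-=[0.2406 0.1239; 0.1239 0.8029]  S=[0.4148]  K=[0.5532; 0.1245]  nu=[-1.3061]  x^+=[0.8962, 0.8669]  P^+=[0.1137 0.0953; 0.0953 0.7964]
step 4: x^-=[0.8312, 0.8984]  P^-=[0.2402 0.1404; 0.1404 0.8865]  S=[0.4121]  K=[0.5522; 0.1471]  nu=[0.3497]  x^+=[1.0243, 0.9499]  P^+=[0.1145 0.1069; 0.1069 0.8776]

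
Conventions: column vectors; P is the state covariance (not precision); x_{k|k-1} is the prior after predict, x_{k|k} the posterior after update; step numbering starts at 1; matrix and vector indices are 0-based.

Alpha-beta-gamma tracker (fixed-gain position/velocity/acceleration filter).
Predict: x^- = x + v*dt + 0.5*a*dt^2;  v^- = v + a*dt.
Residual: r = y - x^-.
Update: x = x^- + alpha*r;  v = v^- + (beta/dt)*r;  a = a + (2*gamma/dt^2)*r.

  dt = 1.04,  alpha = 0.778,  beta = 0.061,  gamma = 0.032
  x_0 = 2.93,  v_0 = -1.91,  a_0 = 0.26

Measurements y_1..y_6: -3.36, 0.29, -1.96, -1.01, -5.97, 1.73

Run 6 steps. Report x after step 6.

x_post = 0.0745

step 1: x_pred=1.0842  r=-4.4442  x^+=-2.3734  v^+=-1.9003  a^+=-0.0030
step 2: x_pred=-4.3513  r=4.6413  x^+=-0.7404  v^+=-1.6311  a^+=0.2717
step 3: x_pred=-2.2898  r=0.3298  x^+=-2.0332  v^+=-1.3293  a^+=0.2912
step 4: x_pred=-3.2582  r=2.2482  x^+=-1.5091  v^+=-0.8946  a^+=0.4242
step 5: x_pred=-2.2100  r=-3.7600  x^+=-5.1353  v^+=-0.6739  a^+=0.2017
step 6: x_pred=-5.7271  r=7.4571  x^+=0.0745  v^+=-0.0268  a^+=0.6430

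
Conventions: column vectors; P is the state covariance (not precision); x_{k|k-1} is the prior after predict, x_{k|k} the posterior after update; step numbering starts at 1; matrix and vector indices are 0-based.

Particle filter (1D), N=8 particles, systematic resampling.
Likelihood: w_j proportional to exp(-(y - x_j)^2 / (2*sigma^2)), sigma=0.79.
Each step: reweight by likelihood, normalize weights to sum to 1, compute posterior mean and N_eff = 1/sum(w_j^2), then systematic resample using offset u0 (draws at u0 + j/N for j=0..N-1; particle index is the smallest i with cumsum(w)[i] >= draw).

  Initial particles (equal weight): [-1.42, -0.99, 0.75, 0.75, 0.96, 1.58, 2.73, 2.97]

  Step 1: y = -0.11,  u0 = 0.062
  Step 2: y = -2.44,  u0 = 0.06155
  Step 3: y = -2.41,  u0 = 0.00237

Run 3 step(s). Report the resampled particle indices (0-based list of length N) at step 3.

step 1: w=[0.1054, 0.2241, 0.2304, 0.2304, 0.1665, 0.0423, 0.0007, 0.0002]  mean=0.2032  Neff=5.0752  idx=[0, 1, 1, 2, 3, 3, 4, 4]
step 2: w=[0.5387, 0.2300, 0.2300, 0.0004, 0.0004, 0.0004, 0.0001, 0.0001]  mean=-1.2193  Neff=2.5255  idx=[0, 0, 0, 0, 1, 1, 2, 2]
step 3: w=[0.1741, 0.1741, 0.1741, 0.1741, 0.0759, 0.0759, 0.0759, 0.0759]  mean=-1.2895  Neff=6.9306  idx=[0, 0, 1, 2, 2, 3, 4, 6]

resampled_idx = [0, 0, 1, 2, 2, 3, 4, 6]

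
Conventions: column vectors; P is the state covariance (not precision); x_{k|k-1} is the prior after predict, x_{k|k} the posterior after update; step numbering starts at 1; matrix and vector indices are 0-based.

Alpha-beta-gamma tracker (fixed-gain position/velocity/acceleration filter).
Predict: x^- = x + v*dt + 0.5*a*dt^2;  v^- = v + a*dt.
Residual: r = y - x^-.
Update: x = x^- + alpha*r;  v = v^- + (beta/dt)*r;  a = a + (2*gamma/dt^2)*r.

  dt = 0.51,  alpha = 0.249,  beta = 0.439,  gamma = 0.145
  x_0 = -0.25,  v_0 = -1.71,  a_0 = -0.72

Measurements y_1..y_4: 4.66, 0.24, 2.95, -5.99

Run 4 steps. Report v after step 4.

step 1: x_pred=-1.2157  r=5.8757  x^+=0.2473  v^+=2.9805  a^+=5.8312
step 2: x_pred=2.5257  r=-2.2857  x^+=1.9566  v^+=3.9869  a^+=3.2827
step 3: x_pred=4.4168  r=-1.4668  x^+=4.0516  v^+=4.3985  a^+=1.6472
step 4: x_pred=6.5090  r=-12.4990  x^+=3.3968  v^+=-5.5204  a^+=-12.2886

v_post = -5.5204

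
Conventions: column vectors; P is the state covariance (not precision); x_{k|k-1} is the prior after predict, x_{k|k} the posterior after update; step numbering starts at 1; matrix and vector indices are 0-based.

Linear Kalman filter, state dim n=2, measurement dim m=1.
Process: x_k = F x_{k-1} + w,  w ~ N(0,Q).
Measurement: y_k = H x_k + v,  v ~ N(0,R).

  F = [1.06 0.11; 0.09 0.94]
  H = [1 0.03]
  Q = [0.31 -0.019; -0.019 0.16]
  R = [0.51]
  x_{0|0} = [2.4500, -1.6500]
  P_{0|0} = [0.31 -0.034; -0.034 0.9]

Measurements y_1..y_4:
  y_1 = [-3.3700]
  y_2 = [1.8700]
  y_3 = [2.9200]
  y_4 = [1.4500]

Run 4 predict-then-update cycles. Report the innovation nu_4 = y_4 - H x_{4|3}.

step 1: x^-=[2.4155, -1.3305]  P^-=[0.6613 0.0694; 0.0694 0.9520]  S=[1.1763]  K=[0.5639; 0.0833]  nu=[-5.7456]  x^+=[-0.8247, -1.8091]  P^+=[0.2872 0.0142; 0.0142 0.9438]
step 2: x^-=[-1.0731, -1.7748]  P^-=[0.6474 0.1202; 0.1202 0.9987]  S=[1.1655]  K=[0.5586; 0.1289]  nu=[2.9964]  x^+=[0.6005, -1.3886]  P^+=[0.2838 0.0363; 0.0363 0.9793]
step 3: x^-=[0.4838, -1.2512]  P^-=[0.6492 0.1459; 0.1459 1.0338]  S=[1.1689]  K=[0.5591; 0.1514]  nu=[2.4737]  x^+=[1.8670, -0.8768]  P^+=[0.2838 0.0470; 0.0470 1.0070]
step 4: x^-=[1.8825, -0.6562]  P^-=[0.6520 0.1595; 0.1595 1.0600]  S=[1.1725]  K=[0.5601; 0.1631]  nu=[-0.4128]  x^+=[1.6513, -0.7235]  P^+=[0.2841 0.0523; 0.0523 1.0288]

innov = [-0.4128]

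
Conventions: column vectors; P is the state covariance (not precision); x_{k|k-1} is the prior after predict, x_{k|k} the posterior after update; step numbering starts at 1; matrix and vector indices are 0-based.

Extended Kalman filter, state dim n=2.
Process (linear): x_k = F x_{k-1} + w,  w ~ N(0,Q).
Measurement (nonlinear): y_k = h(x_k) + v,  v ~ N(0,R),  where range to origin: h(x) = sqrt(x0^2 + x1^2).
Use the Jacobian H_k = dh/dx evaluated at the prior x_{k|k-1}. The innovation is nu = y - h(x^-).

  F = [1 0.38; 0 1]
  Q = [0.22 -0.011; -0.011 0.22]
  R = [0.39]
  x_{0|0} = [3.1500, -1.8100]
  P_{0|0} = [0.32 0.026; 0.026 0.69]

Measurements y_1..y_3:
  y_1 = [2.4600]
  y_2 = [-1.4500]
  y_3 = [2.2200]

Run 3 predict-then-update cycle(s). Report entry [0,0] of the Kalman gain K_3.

K[0,0] = -0.7374

step 1: x^-=[2.4622, -1.8100]  P^-=[0.6594 0.2772; 0.2772 0.9100]  H_jac=[0.8057 -0.5923]  S=[0.8727]  K=[0.4206; -0.3617]  nu=[-0.5959]  x^+=[2.2115, -1.5945]  P^+=[0.5050 0.4100; 0.4100 0.7958]
step 2: x^-=[1.6056, -1.5945]  P^-=[1.1515 0.7014; 0.7014 1.0158]  H_jac=[0.7096 -0.7046]  S=[0.7728]  K=[0.4178; -0.2823]  nu=[-3.7128]  x^+=[0.0546, -0.5465]  P^+=[1.0166 0.7925; 0.7925 0.9543]
step 3: x^-=[-0.1531, -0.5465]  P^-=[1.9767 1.1441; 1.1441 1.1743]  H_jac=[-0.2698 -0.9629]  S=[2.2171]  K=[-0.7374; -0.6492]  nu=[1.6524]  x^+=[-1.3717, -1.6193]  P^+=[0.7710 0.0827; 0.0827 0.2398]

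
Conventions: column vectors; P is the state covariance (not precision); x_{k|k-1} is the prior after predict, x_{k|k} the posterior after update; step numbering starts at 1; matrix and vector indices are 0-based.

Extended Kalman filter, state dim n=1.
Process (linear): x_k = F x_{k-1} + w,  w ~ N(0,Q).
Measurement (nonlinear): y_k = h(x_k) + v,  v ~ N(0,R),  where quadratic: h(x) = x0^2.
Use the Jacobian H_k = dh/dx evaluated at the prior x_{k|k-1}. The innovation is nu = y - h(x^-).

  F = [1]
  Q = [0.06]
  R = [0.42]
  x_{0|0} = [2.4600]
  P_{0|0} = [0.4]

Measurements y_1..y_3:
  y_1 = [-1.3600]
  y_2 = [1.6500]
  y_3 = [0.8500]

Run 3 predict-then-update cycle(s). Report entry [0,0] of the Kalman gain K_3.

step 1: x^-=[2.4600]  P^-=[0.4600]  H_jac=[4.9200]  S=[11.5549]  K=[0.1959]  nu=[-7.4116]  x^+=[1.0083]  P^+=[0.0167]
step 2: x^-=[1.0083]  P^-=[0.0767]  H_jac=[2.0167]  S=[0.7320]  K=[0.2114]  nu=[0.6333]  x^+=[1.1422]  P^+=[0.0440]
step 3: x^-=[1.1422]  P^-=[0.1040]  H_jac=[2.2844]  S=[0.9628]  K=[0.2468]  nu=[-0.4546]  x^+=[1.0300]  P^+=[0.0454]

K[0,0] = 0.2468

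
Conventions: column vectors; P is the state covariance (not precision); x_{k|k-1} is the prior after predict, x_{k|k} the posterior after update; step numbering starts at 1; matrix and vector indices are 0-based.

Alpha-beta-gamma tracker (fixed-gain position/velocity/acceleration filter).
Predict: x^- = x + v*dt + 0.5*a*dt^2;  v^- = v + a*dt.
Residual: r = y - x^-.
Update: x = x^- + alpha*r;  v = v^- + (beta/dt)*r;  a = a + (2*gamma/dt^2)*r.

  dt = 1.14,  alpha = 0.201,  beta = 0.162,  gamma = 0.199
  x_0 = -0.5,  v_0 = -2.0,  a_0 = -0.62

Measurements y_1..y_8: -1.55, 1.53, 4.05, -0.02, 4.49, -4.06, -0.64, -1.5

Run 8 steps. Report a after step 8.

step 1: x_pred=-3.1829  r=1.6329  x^+=-2.8547  v^+=-2.4748  a^+=-0.1199
step 2: x_pred=-5.7538  r=7.2838  x^+=-4.2898  v^+=-1.5764  a^+=2.1107
step 3: x_pred=-4.7153  r=8.7653  x^+=-2.9535  v^+=2.0754  a^+=4.7951
step 4: x_pred=2.5283  r=-2.5483  x^+=2.0161  v^+=7.1797  a^+=4.0147
step 5: x_pred=12.8097  r=-8.3197  x^+=11.1374  v^+=10.5742  a^+=1.4668
step 6: x_pred=24.1451  r=-28.2051  x^+=18.4759  v^+=8.2382  a^+=-7.1710
step 7: x_pred=23.2077  r=-23.8477  x^+=18.4143  v^+=-3.3256  a^+=-14.4743
step 8: x_pred=5.2178  r=-6.7178  x^+=3.8675  v^+=-20.7809  a^+=-16.5316

a_post = -16.5316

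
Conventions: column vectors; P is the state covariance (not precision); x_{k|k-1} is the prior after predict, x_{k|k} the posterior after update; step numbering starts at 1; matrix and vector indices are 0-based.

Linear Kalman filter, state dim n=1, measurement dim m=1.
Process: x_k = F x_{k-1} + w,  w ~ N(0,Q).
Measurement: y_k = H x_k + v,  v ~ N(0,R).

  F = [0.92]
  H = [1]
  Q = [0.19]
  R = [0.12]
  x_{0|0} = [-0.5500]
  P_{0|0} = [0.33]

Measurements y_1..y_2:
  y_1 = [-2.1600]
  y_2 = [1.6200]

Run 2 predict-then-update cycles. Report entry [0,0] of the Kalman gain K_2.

K[0,0] = 0.6930

step 1: x^-=[-0.5060]  P^-=[0.4693]  S=[0.5893]  K=[0.7964]  nu=[-1.6540]  x^+=[-1.8232]  P^+=[0.0956]
step 2: x^-=[-1.6773]  P^-=[0.2709]  S=[0.3909]  K=[0.6930]  nu=[3.2973]  x^+=[0.6077]  P^+=[0.0832]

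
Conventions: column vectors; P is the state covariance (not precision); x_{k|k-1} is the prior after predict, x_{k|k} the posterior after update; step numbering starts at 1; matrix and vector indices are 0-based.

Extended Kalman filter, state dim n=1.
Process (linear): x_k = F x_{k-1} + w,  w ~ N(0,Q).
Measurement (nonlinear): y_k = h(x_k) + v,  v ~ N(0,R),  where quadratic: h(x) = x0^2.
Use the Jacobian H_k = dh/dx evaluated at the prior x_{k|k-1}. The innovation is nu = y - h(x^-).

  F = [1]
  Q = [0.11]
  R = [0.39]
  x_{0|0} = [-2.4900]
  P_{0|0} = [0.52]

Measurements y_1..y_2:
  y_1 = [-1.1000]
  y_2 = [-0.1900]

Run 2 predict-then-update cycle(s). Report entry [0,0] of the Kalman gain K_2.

K[0,0] = -0.2787

step 1: x^-=[-2.4900]  P^-=[0.6300]  H_jac=[-4.9800]  S=[16.0143]  K=[-0.1959]  nu=[-7.3001]  x^+=[-1.0598]  P^+=[0.0153]
step 2: x^-=[-1.0598]  P^-=[0.1253]  H_jac=[-2.1196]  S=[0.9531]  K=[-0.2787]  nu=[-1.3132]  x^+=[-0.6938]  P^+=[0.0513]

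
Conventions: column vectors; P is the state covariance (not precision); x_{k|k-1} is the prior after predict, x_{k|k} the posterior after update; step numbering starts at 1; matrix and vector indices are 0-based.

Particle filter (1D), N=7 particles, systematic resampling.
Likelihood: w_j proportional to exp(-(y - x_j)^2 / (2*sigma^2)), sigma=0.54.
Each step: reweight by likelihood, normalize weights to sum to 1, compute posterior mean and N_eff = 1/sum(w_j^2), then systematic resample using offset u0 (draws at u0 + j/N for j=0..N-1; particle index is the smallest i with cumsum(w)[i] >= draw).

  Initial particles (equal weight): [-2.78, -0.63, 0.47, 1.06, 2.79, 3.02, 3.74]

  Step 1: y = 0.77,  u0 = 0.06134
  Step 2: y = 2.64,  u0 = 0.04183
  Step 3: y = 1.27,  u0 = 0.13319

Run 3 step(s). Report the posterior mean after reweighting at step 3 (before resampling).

post_mean = 1.0600

step 1: w=[0.0000, 0.0197, 0.4873, 0.4923, 0.0005, 0.0001, 0.0000]  mean=0.7402  Neff=2.0822  idx=[2, 2, 2, 2, 3, 3, 3]
step 2: w=[0.0073, 0.0073, 0.0073, 0.0073, 0.3236, 0.3236, 0.3236]  mean=1.0428  Neff=3.1806  idx=[4, 4, 4, 5, 5, 6, 6]
step 3: w=[0.1429, 0.1429, 0.1429, 0.1429, 0.1429, 0.1429, 0.1429]  mean=1.0600  Neff=7.0000  idx=[0, 1, 2, 3, 4, 5, 6]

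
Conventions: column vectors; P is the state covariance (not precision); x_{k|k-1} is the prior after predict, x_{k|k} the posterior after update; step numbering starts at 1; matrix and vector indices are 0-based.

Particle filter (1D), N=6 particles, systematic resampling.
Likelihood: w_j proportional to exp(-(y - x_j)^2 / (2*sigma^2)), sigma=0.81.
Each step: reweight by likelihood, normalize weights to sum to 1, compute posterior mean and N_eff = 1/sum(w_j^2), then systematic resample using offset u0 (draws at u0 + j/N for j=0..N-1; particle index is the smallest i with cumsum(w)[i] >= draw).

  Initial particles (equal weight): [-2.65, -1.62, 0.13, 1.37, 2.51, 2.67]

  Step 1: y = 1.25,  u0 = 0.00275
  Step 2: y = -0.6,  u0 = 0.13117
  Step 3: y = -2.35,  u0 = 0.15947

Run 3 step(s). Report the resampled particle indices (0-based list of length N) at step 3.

step 1: w=[0.0000, 0.0010, 0.2035, 0.5237, 0.1579, 0.1139]  mean=1.4427  Neff=2.8283  idx=[2, 2, 3, 3, 3, 4]
step 2: w=[0.4475, 0.4475, 0.0349, 0.0349, 0.0349, 0.0004]  mean=0.2608  Neff=2.4747  idx=[0, 0, 1, 1, 1, 3]
step 3: w=[0.1999, 0.1999, 0.1999, 0.1999, 0.1999, 0.0006]  mean=0.1307  Neff=5.0057  idx=[0, 1, 2, 3, 4, 4]

resampled_idx = [0, 1, 2, 3, 4, 4]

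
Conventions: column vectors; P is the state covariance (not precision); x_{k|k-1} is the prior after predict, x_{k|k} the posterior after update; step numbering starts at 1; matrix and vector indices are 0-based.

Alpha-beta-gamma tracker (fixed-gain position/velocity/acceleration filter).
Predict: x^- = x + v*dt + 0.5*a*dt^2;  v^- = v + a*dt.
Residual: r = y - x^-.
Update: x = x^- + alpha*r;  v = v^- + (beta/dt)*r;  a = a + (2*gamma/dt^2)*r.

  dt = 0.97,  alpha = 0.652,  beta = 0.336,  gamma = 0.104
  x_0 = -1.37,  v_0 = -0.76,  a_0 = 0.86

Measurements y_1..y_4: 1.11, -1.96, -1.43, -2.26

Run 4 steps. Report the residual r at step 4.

resid = -2.6617

step 1: x_pred=-1.7026  r=2.8126  x^+=0.1312  v^+=1.0485  a^+=1.4818
step 2: x_pred=1.8453  r=-3.8053  x^+=-0.6357  v^+=1.1677  a^+=0.6405
step 3: x_pred=0.7982  r=-2.2282  x^+=-0.6546  v^+=1.0171  a^+=0.1480
step 4: x_pred=0.4017  r=-2.6617  x^+=-1.3337  v^+=0.2387  a^+=-0.4404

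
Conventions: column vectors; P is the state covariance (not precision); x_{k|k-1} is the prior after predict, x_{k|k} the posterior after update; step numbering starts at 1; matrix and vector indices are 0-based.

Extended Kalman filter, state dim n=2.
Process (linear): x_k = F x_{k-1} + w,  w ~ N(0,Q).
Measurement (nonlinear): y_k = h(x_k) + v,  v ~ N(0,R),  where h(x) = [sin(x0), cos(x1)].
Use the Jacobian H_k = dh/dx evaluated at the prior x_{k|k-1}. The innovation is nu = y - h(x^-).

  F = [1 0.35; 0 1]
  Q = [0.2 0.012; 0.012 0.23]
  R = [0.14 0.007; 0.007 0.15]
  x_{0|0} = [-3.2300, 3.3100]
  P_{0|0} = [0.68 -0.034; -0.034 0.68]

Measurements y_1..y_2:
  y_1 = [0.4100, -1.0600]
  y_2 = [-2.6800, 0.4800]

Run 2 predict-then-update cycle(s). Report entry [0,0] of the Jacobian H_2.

step 1: x^-=[-2.0715, 3.3100]  P^-=[0.9395 0.2160; 0.2160 0.9100]  H_jac=[-0.4800 0.0000; 0.0000 0.1676]  S=[0.3565 -0.0104; -0.0104 0.1756]  K=[-1.2612 0.1316; -0.2660 0.8531]  nu=[1.2872, -0.0741]  x^+=[-3.7048, 2.9043]  P^+=[0.3659 0.0651; 0.0651 0.7523]
step 2: x^-=[-2.6883, 2.9043]  P^-=[0.7037 0.3404; 0.3404 0.9823]  H_jac=[-0.8990 0.0000; 0.0000 -0.2351]  S=[0.7087 0.0789; 0.0789 0.2043]  K=[-0.8872 -0.0489; -0.3197 -1.0068]  nu=[-2.2421, 1.4520]  x^+=[-0.7702, 2.1593]  P^+=[0.1385 0.0576; 0.0576 0.6520]

H_jac[0,0] = -0.8990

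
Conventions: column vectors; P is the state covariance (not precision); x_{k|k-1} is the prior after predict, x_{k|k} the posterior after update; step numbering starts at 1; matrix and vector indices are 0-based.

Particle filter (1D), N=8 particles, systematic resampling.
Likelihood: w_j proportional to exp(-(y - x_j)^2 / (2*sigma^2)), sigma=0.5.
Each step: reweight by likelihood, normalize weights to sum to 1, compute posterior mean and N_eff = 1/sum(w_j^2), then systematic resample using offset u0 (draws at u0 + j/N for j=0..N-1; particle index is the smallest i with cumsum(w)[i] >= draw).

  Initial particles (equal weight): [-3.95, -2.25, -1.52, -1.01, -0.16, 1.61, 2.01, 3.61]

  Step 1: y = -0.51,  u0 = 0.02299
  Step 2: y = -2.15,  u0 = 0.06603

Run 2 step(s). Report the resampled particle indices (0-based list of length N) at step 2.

resampled_idx = [0, 0, 0, 0, 0, 1, 2, 3]

step 1: w=[0.0000, 0.0015, 0.0854, 0.3986, 0.5144, 0.0001, 0.0000, 0.0000]  mean=-0.6181  Neff=2.3216  idx=[2, 3, 3, 3, 4, 4, 4, 4]
step 2: w=[0.6683, 0.1099, 0.1099, 0.1099, 0.0005, 0.0005, 0.0005, 0.0005]  mean=-1.3490  Neff=2.0714  idx=[0, 0, 0, 0, 0, 1, 2, 3]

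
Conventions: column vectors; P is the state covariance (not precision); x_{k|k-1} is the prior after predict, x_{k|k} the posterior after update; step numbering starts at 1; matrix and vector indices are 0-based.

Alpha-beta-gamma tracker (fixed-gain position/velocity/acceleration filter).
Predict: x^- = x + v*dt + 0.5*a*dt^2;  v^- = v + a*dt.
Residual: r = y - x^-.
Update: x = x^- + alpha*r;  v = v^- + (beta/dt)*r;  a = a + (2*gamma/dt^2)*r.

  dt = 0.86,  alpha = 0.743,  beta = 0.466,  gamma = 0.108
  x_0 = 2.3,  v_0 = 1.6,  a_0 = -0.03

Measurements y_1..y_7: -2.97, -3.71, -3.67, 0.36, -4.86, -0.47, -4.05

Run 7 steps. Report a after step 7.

step 1: x_pred=3.6649  r=-6.6349  x^+=-1.2648  v^+=-2.0210  a^+=-1.9677
step 2: x_pred=-3.7305  r=0.0205  x^+=-3.7153  v^+=-3.7021  a^+=-1.9617
step 3: x_pred=-7.6245  r=3.9545  x^+=-4.6863  v^+=-3.2464  a^+=-0.8068
step 4: x_pred=-7.7766  r=8.1366  x^+=-1.7311  v^+=0.4687  a^+=1.5695
step 5: x_pred=-0.7477  r=-4.1123  x^+=-3.8031  v^+=-0.4099  a^+=0.3685
step 6: x_pred=-4.0194  r=3.5494  x^+=-1.3822  v^+=1.8302  a^+=1.4051
step 7: x_pred=0.7114  r=-4.7614  x^+=-2.8263  v^+=0.4586  a^+=0.0145

a_post = 0.0145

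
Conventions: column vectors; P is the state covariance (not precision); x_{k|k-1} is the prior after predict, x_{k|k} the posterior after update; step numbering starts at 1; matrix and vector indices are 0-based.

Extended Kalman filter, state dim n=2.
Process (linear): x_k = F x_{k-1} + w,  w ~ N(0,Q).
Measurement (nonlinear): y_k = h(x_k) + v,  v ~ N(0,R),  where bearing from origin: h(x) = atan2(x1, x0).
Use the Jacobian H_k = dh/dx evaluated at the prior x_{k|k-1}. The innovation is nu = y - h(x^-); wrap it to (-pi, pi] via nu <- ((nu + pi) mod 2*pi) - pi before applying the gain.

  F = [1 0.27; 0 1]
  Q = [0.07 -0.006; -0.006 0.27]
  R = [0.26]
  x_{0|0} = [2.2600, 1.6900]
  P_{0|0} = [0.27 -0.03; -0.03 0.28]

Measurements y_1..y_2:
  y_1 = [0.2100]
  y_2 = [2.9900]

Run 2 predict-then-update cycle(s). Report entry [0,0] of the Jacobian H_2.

step 1: x^-=[2.7163, 1.6900]  P^-=[0.3442 0.0396; 0.0396 0.5500]  H_jac=[-0.1651 0.2654]  S=[0.3047]  K=[-0.1521; 0.4577]  nu=[-0.3466]  x^+=[2.7690, 1.5314]  P^+=[0.3372 0.0608; 0.0608 0.4862]
step 2: x^-=[3.1825, 1.5314]  P^-=[0.4754 0.1861; 0.1861 0.7562]  H_jac=[-0.1228 0.2551]  S=[0.3047]  K=[-0.0358; 0.5582]  nu=[2.5415]  x^+=[3.0916, 2.9499]  P^+=[0.4751 0.1922; 0.1922 0.6612]

H_jac[0,0] = -0.1228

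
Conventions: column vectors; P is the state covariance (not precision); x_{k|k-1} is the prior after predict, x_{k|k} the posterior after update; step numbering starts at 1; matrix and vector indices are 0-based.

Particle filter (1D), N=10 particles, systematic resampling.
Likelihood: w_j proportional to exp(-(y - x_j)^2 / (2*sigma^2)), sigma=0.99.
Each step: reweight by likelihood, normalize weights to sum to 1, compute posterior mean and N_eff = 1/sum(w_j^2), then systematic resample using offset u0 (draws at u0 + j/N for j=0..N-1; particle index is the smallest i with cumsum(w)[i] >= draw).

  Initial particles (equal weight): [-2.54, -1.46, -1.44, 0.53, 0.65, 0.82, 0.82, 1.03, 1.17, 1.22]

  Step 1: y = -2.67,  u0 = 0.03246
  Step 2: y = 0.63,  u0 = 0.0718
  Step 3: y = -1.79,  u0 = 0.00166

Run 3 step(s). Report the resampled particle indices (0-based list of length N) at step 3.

step 1: w=[0.5104, 0.2439, 0.2379, 0.0028, 0.0019, 0.0010, 0.0010, 0.0005, 0.0003, 0.0002]  mean=-1.9898  Neff=2.6548  idx=[0, 0, 0, 0, 0, 1, 1, 1, 2, 2]
step 2: w=[0.0103, 0.0103, 0.0103, 0.0103, 0.0103, 0.1865, 0.1865, 0.1865, 0.1946, 0.1946]  mean=-1.5077  Neff=5.5379  idx=[5, 5, 6, 6, 7, 7, 8, 8, 9, 9]
step 3: w=[0.1003, 0.1003, 0.1003, 0.1003, 0.1003, 0.1003, 0.0996, 0.0996, 0.0996, 0.0996]  mean=-1.4520  Neff=9.9999  idx=[0, 1, 2, 3, 4, 5, 5, 7, 8, 9]

resampled_idx = [0, 1, 2, 3, 4, 5, 5, 7, 8, 9]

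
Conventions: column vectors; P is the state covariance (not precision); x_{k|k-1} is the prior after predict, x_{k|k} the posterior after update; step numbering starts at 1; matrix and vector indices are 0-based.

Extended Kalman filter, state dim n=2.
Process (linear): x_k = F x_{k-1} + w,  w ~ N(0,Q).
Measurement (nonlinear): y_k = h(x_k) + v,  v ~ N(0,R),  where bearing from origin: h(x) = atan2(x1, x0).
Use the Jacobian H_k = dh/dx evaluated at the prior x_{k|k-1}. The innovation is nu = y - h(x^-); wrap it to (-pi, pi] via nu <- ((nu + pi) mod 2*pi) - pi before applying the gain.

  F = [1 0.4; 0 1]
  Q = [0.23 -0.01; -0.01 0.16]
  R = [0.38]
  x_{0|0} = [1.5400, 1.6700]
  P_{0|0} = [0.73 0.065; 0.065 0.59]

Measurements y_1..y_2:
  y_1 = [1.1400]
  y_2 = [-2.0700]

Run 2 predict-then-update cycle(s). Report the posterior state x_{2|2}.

x_post = [3.5348, 1.1299]

step 1: x^-=[2.2080, 1.6700]  P^-=[1.1064 0.2910; 0.2910 0.7500]  H_jac=[-0.2179 0.2881]  S=[0.4582]  K=[-0.3431; 0.3331]  nu=[0.4925]  x^+=[2.0390, 1.8341]  P^+=[1.0524 0.3434; 0.3434 0.6991]
step 2: x^-=[2.7726, 1.8341]  P^-=[1.6690 0.6130; 0.6130 0.8591]  H_jac=[-0.1660 0.2509]  S=[0.4290]  K=[-0.2871; 0.2653]  nu=[-2.6544]  x^+=[3.5348, 1.1299]  P^+=[1.6336 0.6457; 0.6457 0.8289]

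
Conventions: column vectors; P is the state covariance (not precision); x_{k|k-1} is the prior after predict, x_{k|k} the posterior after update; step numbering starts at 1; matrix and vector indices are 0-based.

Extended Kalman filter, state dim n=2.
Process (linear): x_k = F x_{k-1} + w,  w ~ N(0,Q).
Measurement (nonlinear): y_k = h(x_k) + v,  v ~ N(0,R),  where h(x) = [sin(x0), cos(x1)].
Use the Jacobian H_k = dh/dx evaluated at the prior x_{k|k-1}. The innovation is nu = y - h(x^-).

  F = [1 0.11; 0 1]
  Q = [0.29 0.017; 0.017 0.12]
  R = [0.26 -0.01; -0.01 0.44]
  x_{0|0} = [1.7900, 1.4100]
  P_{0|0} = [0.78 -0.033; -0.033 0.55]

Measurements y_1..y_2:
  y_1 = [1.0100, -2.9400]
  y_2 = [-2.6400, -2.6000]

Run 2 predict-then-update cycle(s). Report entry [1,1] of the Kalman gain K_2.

K[1,1] = 0.1211

step 1: x^-=[1.9451, 1.4100]  P^-=[1.0694 0.0445; 0.0445 0.6700]  H_jac=[-0.3656 0.0000; 0.0000 -0.9871]  S=[0.4030 0.0061; 0.0061 1.0928]  K=[-0.9698 -0.0348; -0.0313 -0.6050]  nu=[0.0792, -3.1001]  x^+=[1.9762, 3.2831]  P^+=[0.6887 0.0057; 0.0057 0.2694]
step 2: x^-=[2.3373, 3.2831]  P^-=[0.9832 0.0523; 0.0523 0.3894]  H_jac=[-0.6936 0.0000; 0.0000 0.1410]  S=[0.7331 -0.0151; -0.0151 0.4477]  K=[-0.9306 -0.0149; -0.0470 0.1211]  nu=[-3.3603, -1.6100]  x^+=[5.4886, 3.2462]  P^+=[0.3486 0.0194; 0.0194 0.3810]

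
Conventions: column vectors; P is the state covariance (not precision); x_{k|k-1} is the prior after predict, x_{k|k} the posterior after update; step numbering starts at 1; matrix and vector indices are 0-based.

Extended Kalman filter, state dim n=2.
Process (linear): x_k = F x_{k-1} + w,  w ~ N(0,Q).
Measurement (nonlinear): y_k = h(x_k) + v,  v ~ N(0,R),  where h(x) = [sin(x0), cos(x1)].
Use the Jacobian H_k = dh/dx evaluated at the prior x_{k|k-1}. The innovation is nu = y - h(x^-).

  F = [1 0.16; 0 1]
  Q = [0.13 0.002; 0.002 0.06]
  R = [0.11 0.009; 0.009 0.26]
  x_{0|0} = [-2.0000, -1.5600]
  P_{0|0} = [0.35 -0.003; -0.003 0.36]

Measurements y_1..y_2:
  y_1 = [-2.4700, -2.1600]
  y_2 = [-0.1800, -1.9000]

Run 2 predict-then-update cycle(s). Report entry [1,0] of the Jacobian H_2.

H_jac[1,0] = 0.0000

step 1: x^-=[-2.2496, -1.5600]  P^-=[0.4883 0.0566; 0.0566 0.4200]  H_jac=[-0.6279 0.0000; 0.0000 0.9999]  S=[0.3025 -0.0265; -0.0265 0.6800]  K=[-1.0096 0.0438; -0.0635 0.6152]  nu=[-1.6917, -2.1708]  x^+=[-0.6368, -2.7880]  P^+=[0.1763 0.0023; 0.0023 0.1594]
step 2: x^-=[-1.0828, -2.7880]  P^-=[0.3111 0.0298; 0.0298 0.2194]  H_jac=[0.4688 0.0000; 0.0000 0.3463]  S=[0.1784 0.0138; 0.0138 0.2863]  K=[0.8179 -0.0035; 0.0580 0.2625]  nu=[0.7033, -0.9619]  x^+=[-0.5043, -2.9997]  P^+=[0.1918 0.0186; 0.0186 0.1986]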